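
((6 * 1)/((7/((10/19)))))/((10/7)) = 6/19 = 0.32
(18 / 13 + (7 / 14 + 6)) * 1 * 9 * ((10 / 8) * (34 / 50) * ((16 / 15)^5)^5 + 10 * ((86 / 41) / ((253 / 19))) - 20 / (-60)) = 80880404265179170654709396557067929 / 184557983375789523124694824218750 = 438.24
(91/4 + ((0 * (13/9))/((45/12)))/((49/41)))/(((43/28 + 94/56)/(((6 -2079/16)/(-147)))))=8593/1440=5.97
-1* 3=-3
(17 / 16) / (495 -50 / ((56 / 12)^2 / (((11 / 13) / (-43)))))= 465647 / 216956520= 0.00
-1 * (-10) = 10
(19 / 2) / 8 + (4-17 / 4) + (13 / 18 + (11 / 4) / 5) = 1591 / 720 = 2.21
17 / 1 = 17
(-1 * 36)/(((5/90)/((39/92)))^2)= -1108809/529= -2096.05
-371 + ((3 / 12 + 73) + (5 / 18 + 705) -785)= -13589 / 36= -377.47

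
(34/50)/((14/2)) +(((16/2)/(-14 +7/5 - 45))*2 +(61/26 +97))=2030414/20475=99.17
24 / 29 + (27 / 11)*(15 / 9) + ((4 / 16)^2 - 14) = -46033 / 5104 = -9.02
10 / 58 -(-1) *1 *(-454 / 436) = -5493 / 6322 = -0.87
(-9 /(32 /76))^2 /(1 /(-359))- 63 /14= -10497807 /64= -164028.23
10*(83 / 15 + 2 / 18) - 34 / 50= 12547 / 225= 55.76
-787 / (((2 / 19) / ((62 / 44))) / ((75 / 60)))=-2317715 / 176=-13168.84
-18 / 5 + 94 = 452 / 5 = 90.40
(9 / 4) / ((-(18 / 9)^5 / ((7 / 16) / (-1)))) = 63 / 2048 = 0.03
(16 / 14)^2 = 64 / 49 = 1.31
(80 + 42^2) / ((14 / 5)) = 4610 / 7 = 658.57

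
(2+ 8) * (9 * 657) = 59130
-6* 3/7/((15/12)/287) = -2952/5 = -590.40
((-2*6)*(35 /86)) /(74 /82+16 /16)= -2.57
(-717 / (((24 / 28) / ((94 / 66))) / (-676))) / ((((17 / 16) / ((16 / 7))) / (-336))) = -108860530688 / 187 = -582141875.34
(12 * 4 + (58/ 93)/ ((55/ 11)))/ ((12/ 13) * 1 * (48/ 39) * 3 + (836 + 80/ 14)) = 13236587/ 232448850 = 0.06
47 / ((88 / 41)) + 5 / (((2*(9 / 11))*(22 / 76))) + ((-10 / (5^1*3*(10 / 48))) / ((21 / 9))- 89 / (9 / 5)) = -509011 / 27720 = -18.36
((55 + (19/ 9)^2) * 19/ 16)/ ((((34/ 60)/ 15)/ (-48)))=-4575200/ 51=-89709.80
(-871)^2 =758641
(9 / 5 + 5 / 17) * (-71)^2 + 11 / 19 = 17049597 / 1615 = 10557.03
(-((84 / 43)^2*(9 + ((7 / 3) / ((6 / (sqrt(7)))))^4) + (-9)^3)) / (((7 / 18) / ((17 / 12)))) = 2514.95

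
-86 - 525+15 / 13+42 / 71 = -562342 / 923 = -609.25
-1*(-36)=36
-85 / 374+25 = 545 / 22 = 24.77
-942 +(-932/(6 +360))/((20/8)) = -862862/915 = -943.02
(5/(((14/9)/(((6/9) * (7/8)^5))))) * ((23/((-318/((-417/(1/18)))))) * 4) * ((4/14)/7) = 21148155/217088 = 97.42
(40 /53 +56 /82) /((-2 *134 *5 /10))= -1562 /145591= -0.01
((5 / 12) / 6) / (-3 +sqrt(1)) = -5 / 144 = -0.03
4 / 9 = 0.44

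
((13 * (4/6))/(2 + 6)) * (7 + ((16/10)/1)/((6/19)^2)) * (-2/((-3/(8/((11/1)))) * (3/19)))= 76.66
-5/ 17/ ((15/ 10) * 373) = -10/ 19023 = -0.00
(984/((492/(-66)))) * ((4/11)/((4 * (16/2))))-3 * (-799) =4791/2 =2395.50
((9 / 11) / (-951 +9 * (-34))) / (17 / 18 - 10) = 54 / 751267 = 0.00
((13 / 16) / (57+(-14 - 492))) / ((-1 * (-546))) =-1 / 301728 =-0.00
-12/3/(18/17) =-34/9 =-3.78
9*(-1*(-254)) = 2286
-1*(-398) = 398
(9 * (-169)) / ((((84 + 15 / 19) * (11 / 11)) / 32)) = -102752 / 179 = -574.03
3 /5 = 0.60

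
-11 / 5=-2.20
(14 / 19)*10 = 140 / 19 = 7.37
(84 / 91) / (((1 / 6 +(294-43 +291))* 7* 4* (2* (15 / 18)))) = 54 / 1480115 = 0.00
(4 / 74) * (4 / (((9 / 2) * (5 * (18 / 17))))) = 136 / 14985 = 0.01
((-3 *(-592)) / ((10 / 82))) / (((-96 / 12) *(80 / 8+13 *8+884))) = -4551 / 2495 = -1.82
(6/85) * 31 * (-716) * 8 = -1065408/85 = -12534.21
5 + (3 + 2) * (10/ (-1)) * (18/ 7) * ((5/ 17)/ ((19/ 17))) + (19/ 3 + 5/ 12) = -11749/ 532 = -22.08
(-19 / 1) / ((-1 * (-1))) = -19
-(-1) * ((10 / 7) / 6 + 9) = 194 / 21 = 9.24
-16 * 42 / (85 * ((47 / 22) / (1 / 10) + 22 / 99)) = -66528 / 181645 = -0.37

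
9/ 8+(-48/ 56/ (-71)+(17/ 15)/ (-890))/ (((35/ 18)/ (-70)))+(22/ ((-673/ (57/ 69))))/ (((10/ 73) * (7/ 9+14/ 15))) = 12148778769/ 19562360200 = 0.62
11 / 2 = 5.50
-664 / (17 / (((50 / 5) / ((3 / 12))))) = -26560 / 17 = -1562.35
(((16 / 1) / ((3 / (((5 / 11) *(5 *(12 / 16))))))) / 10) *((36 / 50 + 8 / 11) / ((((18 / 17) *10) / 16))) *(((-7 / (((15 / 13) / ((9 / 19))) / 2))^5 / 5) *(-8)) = 2334708537982119936 / 117034366796875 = 19948.91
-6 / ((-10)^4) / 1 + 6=29997 / 5000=6.00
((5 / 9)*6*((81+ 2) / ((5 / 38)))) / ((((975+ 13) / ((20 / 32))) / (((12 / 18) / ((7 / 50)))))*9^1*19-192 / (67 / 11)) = 13207375 / 356366754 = 0.04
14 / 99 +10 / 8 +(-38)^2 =572375 / 396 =1445.39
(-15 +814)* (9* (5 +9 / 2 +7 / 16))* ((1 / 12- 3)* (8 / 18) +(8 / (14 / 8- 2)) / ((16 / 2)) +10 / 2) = -42347 / 2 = -21173.50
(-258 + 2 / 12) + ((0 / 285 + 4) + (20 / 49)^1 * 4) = -74147 / 294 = -252.20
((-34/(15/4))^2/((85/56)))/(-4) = -13.54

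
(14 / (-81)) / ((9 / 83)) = -1162 / 729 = -1.59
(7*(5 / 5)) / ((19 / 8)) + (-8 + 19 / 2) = 169 / 38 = 4.45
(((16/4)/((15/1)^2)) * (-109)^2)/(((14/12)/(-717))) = -22716472/175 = -129808.41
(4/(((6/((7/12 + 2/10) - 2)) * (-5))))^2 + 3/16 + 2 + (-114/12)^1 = -5901809/810000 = -7.29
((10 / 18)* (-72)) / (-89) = 40 / 89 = 0.45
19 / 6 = 3.17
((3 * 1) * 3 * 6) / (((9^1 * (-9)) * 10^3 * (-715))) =1 / 1072500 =0.00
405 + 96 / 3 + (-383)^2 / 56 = 171161 / 56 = 3056.45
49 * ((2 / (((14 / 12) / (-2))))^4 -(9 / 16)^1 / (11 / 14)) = 29045025 / 4312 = 6735.86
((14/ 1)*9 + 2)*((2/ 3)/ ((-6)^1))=-128/ 9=-14.22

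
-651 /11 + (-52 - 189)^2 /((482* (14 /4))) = -1906 /77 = -24.75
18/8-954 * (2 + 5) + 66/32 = -106779/16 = -6673.69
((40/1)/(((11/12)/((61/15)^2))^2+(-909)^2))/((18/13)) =57598698560/1647439976139849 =0.00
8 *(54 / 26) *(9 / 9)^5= 216 / 13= 16.62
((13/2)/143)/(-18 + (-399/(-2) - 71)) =1/2431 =0.00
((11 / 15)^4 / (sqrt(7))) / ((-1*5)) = -14641*sqrt(7) / 1771875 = -0.02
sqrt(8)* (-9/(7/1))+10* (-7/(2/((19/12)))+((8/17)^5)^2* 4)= -1340120547723065/24191926805388-18* sqrt(2)/7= -59.03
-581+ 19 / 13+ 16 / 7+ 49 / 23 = -1203731 / 2093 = -575.12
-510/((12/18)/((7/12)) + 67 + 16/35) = -2550/343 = -7.43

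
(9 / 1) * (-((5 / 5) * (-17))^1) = 153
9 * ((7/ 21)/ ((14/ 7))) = 3/ 2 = 1.50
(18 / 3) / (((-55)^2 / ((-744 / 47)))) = -4464 / 142175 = -0.03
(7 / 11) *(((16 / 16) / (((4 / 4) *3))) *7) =49 / 33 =1.48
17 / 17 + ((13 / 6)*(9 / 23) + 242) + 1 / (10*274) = 243.85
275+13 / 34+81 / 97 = 910965 / 3298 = 276.22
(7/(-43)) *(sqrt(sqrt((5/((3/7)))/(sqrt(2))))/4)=-7 *2^(7/8) *3^(3/4) *35^(1/4)/1032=-0.07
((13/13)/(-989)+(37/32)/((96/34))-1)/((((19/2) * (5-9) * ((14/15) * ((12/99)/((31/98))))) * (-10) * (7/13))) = -0.01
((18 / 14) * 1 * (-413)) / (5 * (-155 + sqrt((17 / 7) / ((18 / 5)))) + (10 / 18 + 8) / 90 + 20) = 290324250 * sqrt(1190) / 2617217151853 + 108294386130 / 153953950109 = 0.71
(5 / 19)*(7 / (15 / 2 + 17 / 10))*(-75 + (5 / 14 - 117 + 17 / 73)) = -4890525 / 127604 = -38.33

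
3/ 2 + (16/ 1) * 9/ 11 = 321/ 22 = 14.59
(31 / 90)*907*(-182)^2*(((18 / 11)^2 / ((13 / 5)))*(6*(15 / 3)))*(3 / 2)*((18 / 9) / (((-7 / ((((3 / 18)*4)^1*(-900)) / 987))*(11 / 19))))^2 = 68404477190400000 / 1584756481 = 43164030.57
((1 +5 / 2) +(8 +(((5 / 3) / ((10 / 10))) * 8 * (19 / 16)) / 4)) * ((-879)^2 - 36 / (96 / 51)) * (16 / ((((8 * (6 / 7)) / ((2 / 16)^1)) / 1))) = 1783554675 / 512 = 3483505.22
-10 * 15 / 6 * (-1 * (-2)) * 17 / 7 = -850 / 7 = -121.43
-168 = -168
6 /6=1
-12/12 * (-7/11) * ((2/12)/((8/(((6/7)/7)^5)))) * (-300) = -48600/443889677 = -0.00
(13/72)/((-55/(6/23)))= -13/15180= -0.00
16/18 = 8/9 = 0.89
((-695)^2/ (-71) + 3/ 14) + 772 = -5994769/ 994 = -6030.95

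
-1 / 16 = -0.06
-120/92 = -30/23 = -1.30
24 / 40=3 / 5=0.60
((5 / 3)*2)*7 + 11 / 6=151 / 6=25.17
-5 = -5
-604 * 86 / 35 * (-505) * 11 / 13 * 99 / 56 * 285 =203535194445 / 637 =319521498.34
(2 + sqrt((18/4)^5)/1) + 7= 9 + 243 *sqrt(2)/8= 51.96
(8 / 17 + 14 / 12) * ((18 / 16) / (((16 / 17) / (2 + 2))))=501 / 64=7.83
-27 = -27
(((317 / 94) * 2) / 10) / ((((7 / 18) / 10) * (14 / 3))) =8559 / 2303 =3.72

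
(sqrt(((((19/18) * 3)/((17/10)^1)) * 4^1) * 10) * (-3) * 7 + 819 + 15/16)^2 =3068840337/4352 - 459165 * sqrt(1938)/68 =407896.14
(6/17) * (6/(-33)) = -12/187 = -0.06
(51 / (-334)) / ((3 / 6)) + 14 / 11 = 1777 / 1837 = 0.97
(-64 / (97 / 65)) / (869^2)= -4160 / 73250617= -0.00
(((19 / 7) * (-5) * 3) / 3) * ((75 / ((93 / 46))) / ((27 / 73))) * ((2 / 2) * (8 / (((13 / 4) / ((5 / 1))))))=-1276040000 / 76167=-16753.19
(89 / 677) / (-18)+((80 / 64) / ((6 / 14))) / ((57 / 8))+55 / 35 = 3198497 / 1620738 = 1.97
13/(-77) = -13/77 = -0.17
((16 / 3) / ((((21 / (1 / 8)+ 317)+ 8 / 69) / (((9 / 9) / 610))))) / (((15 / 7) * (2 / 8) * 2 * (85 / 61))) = 2576 / 213390375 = 0.00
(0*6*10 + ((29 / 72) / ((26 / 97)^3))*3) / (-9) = -26467517 / 3796416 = -6.97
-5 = -5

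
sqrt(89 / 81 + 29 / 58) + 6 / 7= 6 / 7 + sqrt(518) / 18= 2.12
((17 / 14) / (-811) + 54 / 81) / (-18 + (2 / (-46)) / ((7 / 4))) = -521111 / 14121132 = -0.04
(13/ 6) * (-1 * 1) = -13/ 6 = -2.17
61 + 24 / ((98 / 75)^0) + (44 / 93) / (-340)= 671914 / 7905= 85.00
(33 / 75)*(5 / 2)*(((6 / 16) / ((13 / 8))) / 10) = 0.03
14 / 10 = 1.40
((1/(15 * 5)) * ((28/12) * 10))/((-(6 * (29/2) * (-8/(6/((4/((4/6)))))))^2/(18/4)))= -7/2422080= -0.00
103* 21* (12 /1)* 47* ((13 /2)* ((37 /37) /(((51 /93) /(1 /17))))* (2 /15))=163877532 /1445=113410.06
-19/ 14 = -1.36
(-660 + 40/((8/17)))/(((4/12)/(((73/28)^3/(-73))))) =9192525/21952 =418.76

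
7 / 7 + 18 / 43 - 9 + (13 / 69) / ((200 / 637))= -4142717 / 593400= -6.98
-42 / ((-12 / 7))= 49 / 2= 24.50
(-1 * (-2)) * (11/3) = 22/3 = 7.33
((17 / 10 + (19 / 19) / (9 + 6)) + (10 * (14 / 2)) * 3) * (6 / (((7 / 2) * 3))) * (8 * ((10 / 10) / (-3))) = -101648 / 315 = -322.69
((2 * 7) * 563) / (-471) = -7882 / 471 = -16.73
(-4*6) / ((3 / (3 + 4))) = -56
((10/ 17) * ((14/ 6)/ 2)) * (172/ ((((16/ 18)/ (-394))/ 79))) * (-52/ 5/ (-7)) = -104396604/ 17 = -6140976.71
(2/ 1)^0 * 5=5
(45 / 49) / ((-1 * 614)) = -45 / 30086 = -0.00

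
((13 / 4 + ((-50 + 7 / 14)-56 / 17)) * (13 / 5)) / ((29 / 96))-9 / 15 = -1052607 / 2465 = -427.02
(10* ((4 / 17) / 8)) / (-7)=-5 / 119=-0.04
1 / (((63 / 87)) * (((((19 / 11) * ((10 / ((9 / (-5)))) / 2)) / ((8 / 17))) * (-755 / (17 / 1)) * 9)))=2552 / 7531125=0.00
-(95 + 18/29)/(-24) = 2773/696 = 3.98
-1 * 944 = -944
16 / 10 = 8 / 5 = 1.60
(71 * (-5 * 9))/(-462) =1065/154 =6.92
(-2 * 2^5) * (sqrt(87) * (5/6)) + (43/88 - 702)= -61733/88 - 160 * sqrt(87)/3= -1198.97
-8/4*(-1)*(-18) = -36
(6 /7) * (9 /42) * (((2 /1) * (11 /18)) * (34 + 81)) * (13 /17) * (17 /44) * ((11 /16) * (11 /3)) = 180895 /9408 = 19.23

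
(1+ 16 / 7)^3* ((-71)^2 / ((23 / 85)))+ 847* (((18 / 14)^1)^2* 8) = 230510557 / 343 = 672042.44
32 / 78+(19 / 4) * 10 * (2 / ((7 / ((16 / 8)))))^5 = 2165872 / 655473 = 3.30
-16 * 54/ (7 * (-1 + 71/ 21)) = -1296/ 25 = -51.84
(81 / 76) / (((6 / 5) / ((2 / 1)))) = 135 / 76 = 1.78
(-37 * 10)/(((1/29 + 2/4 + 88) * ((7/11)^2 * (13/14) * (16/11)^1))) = -1428163/186914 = -7.64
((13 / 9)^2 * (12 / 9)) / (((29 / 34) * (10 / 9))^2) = 195364 / 63075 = 3.10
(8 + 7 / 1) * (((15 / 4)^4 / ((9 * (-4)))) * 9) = -759375 / 1024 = -741.58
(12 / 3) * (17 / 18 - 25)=-866 / 9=-96.22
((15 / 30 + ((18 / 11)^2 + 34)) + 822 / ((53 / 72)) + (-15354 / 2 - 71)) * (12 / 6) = -84576479 / 6413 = -13188.29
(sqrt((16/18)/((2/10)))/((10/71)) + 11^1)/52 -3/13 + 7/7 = 71 * sqrt(10)/780 + 51/52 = 1.27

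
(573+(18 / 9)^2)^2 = 332929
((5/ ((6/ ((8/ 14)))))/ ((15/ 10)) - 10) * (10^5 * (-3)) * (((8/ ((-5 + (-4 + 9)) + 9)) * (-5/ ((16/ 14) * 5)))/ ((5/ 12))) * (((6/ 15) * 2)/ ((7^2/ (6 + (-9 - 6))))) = 39040000/ 49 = 796734.69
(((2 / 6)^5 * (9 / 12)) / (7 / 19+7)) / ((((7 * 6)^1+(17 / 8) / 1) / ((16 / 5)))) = 152 / 5003775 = 0.00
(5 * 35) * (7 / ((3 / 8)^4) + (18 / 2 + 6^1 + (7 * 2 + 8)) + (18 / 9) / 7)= 5546125 / 81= 68470.68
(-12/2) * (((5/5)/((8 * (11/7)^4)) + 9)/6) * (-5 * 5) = 26413825/117128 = 225.51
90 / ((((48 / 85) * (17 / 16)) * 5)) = 30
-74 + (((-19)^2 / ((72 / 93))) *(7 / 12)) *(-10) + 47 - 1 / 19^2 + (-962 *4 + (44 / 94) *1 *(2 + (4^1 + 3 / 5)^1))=-80528820431 / 12216240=-6591.95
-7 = -7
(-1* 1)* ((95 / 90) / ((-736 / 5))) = 95 / 13248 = 0.01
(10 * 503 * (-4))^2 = 404814400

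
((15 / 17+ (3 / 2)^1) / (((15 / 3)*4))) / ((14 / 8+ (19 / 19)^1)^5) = 10368 / 13689335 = 0.00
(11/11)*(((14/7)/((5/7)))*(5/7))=2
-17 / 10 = -1.70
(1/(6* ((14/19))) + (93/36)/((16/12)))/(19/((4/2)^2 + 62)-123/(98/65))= -55979/2103232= -0.03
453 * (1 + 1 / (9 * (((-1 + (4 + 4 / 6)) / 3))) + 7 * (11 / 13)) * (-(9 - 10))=454359 / 143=3177.34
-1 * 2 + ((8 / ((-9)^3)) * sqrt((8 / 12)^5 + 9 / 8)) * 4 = -2 - 8 * sqrt(14658) / 19683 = -2.05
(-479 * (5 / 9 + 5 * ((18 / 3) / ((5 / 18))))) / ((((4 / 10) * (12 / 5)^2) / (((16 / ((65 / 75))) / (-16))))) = 292489375 / 11232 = 26040.72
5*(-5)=-25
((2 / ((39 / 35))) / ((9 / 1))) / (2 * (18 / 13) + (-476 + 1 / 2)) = -140 / 331857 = -0.00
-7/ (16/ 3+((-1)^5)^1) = -21/ 13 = -1.62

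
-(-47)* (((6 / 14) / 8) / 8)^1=141 / 448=0.31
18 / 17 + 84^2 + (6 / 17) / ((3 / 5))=119980 / 17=7057.65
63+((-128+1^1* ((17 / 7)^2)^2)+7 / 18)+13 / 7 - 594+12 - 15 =-27009869 / 43218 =-624.97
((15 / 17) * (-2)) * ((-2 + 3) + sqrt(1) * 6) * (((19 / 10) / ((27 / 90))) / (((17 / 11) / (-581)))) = 8500030 / 289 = 29411.87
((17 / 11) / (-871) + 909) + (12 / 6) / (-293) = 2551750654 / 2807233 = 908.99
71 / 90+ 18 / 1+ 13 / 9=607 / 30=20.23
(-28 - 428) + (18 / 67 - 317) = -51773 / 67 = -772.73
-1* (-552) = 552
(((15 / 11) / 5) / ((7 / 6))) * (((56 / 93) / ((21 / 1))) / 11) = 16 / 26257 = 0.00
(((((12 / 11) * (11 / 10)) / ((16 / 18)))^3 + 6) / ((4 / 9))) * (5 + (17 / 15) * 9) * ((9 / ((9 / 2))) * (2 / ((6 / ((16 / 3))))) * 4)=2571954 / 625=4115.13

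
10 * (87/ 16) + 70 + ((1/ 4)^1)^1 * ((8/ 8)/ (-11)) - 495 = -32617/ 88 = -370.65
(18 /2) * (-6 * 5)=-270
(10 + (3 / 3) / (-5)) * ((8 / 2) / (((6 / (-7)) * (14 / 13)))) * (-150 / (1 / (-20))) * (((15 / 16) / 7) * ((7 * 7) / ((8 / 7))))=-11704875 / 16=-731554.69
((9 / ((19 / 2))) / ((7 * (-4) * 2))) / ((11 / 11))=-9 / 532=-0.02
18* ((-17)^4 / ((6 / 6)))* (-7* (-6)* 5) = 315709380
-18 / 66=-0.27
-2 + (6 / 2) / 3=-1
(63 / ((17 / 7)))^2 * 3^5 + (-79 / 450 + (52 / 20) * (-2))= 21265798259 / 130050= 163520.17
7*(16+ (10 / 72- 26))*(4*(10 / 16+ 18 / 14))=-37985 / 72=-527.57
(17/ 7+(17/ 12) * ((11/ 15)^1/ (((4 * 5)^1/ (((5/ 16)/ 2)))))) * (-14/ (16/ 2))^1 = -392989/ 92160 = -4.26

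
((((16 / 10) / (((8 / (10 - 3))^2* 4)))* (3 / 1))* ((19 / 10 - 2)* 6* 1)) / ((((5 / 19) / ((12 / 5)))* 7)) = -3591 / 5000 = -0.72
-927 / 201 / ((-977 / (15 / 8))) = 4635 / 523672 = 0.01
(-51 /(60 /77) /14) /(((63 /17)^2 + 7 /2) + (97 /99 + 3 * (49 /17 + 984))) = -5350257 /3409127020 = -0.00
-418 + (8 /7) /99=-289666 /693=-417.99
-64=-64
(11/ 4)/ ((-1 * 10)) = -11/ 40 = -0.28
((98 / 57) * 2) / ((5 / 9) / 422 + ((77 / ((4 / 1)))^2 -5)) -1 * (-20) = 4222755668 / 211038529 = 20.01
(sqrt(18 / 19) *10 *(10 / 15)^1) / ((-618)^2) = 5 *sqrt(38) / 1814139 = 0.00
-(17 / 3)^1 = -17 / 3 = -5.67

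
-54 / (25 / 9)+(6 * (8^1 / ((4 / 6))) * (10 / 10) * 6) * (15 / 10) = 15714 / 25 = 628.56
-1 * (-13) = 13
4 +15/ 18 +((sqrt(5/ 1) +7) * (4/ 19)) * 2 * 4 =32 * sqrt(5)/ 19 +1895/ 114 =20.39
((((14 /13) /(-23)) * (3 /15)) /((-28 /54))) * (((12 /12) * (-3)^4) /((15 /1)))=729 /7475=0.10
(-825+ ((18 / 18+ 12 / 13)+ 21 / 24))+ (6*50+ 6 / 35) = -1900191 / 3640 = -522.03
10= 10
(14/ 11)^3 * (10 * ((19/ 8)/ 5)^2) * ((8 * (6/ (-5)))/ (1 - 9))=5.58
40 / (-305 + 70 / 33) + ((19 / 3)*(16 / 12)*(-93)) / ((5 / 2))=-9423248 / 29985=-314.27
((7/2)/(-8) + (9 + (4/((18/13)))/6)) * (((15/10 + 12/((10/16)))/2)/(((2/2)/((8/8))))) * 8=89861/120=748.84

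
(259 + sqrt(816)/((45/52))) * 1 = 208 * sqrt(51)/45 + 259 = 292.01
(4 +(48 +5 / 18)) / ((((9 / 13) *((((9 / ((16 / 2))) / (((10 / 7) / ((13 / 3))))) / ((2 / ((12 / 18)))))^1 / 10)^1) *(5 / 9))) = 75280 / 63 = 1194.92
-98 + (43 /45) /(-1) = -4453 /45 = -98.96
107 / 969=0.11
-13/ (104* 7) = -1/ 56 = -0.02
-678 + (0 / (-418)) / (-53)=-678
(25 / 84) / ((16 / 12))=25 / 112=0.22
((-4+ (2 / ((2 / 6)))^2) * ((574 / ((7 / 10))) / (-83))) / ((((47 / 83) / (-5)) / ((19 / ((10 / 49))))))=12214720 / 47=259887.66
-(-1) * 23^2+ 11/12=6359/12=529.92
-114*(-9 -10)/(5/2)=4332/5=866.40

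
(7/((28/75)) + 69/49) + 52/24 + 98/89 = 1225927/52332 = 23.43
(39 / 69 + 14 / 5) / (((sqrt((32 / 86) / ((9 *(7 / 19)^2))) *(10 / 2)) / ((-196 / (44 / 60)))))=-325.94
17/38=0.45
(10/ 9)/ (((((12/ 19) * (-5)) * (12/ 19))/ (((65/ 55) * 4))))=-4693/ 1782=-2.63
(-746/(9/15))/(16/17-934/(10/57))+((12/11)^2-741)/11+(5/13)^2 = -20417697363292/305316227931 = -66.87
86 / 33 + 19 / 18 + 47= 10031 / 198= 50.66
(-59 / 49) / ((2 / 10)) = -295 / 49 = -6.02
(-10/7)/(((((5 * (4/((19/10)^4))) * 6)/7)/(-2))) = 130321/60000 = 2.17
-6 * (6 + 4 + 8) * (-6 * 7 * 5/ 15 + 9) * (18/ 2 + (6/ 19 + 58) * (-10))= -5890860/ 19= -310045.26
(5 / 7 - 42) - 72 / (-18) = -261 / 7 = -37.29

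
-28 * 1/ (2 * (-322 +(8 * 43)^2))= -7/ 59007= -0.00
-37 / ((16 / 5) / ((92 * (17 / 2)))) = -72335 / 8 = -9041.88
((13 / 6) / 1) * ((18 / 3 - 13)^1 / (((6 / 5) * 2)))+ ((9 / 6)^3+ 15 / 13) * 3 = 3401 / 468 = 7.27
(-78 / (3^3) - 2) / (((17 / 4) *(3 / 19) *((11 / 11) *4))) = -1.82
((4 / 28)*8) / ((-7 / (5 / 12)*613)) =-10 / 90111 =-0.00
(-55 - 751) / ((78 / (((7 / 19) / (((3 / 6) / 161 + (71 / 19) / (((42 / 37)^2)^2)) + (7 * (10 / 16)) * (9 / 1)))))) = -5176824912 / 56607292039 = -0.09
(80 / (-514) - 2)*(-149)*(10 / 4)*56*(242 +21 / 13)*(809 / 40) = 221556342.36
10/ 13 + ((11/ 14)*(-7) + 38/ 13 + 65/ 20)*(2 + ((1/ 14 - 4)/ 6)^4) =828122405/ 369847296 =2.24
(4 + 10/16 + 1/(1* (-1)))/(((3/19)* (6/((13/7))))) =7163/1008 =7.11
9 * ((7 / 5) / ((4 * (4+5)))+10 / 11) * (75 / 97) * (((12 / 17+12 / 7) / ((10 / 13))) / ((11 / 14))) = 5270616 / 199529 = 26.42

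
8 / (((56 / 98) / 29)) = 406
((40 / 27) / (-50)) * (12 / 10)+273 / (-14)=-8791 / 450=-19.54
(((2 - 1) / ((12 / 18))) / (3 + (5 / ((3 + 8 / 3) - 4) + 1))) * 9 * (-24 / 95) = -324 / 665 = -0.49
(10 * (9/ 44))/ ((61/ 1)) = 45/ 1342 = 0.03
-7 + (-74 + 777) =696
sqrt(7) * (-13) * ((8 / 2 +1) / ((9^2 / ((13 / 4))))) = -845 * sqrt(7) / 324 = -6.90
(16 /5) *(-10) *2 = -64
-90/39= -2.31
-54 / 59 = -0.92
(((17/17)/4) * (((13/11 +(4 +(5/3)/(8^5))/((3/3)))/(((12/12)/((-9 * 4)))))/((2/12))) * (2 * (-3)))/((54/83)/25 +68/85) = 313929532575/154451968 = 2032.54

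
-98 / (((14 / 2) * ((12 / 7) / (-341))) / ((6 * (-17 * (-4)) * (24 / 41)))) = 27269088 / 41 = 665099.71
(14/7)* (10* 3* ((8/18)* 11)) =880/3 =293.33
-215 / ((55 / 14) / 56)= -33712 / 11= -3064.73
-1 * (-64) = 64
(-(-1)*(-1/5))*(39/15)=-13/25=-0.52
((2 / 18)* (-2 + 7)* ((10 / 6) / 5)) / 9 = 5 / 243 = 0.02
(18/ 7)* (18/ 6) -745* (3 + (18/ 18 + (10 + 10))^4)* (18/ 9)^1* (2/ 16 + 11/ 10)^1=-2484873393/ 7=-354981913.29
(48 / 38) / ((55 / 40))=192 / 209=0.92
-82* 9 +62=-676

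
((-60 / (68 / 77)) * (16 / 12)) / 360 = -0.25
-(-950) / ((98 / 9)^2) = 38475 / 4802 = 8.01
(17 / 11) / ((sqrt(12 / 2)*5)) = 17*sqrt(6) / 330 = 0.13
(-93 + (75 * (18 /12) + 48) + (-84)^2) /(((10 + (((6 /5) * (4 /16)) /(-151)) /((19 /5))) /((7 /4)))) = 286122501 /229508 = 1246.68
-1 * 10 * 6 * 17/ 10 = -102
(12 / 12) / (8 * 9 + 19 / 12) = 12 / 883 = 0.01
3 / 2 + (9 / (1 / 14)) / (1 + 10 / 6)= 48.75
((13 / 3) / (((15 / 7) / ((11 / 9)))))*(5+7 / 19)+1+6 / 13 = 491177 / 33345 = 14.73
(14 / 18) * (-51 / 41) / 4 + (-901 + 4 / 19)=-8422841 / 9348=-901.03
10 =10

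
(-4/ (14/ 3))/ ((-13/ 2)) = 12/ 91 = 0.13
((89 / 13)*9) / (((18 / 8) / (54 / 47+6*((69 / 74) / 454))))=163194138 / 5131789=31.80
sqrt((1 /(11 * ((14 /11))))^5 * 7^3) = sqrt(2) /56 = 0.03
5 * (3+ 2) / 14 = 25 / 14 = 1.79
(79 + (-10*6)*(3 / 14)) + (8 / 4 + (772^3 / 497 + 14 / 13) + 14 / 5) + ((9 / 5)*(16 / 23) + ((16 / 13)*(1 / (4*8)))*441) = 1375832037197 / 1486030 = 925844.05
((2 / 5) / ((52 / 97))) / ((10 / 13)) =97 / 100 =0.97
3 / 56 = 0.05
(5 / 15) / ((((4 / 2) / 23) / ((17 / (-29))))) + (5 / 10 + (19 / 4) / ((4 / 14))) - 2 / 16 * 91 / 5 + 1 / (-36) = 32821 / 2610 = 12.58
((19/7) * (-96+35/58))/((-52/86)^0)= -105127/406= -258.93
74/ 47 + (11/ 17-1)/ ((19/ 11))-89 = -87.63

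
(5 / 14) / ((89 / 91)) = 65 / 178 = 0.37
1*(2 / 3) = 2 / 3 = 0.67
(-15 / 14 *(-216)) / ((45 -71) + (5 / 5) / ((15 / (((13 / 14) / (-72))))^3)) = -799967508480000 / 89872892930197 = -8.90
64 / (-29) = -64 / 29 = -2.21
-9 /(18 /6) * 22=-66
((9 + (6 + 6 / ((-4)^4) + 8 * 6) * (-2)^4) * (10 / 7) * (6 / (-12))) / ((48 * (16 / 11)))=-128095 / 14336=-8.94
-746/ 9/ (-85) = 746/ 765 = 0.98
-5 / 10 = -1 / 2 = -0.50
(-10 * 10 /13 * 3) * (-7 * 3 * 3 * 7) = 132300 /13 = 10176.92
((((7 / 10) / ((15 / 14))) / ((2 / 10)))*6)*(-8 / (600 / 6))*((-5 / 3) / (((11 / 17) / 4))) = 13328 / 825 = 16.16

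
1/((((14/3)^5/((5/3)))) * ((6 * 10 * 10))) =27/21512960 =0.00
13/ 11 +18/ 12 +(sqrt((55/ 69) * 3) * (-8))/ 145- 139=-2999/ 22- 8 * sqrt(1265)/ 3335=-136.40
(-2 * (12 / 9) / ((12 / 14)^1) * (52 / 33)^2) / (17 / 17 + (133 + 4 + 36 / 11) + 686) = -208 / 22275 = -0.01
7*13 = 91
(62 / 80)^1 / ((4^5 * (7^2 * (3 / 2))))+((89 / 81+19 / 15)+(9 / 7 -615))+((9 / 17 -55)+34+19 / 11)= -630.09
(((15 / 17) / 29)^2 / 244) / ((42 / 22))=825 / 415127692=0.00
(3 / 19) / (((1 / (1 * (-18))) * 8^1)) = -27 / 76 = -0.36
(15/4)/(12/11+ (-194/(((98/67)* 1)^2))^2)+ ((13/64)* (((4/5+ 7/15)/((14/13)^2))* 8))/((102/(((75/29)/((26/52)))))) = 437563997116208185/4837346679201776544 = 0.09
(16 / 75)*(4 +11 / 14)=536 / 525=1.02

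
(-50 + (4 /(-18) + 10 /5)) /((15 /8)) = -3472 /135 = -25.72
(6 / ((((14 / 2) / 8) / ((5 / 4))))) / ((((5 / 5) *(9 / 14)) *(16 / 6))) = 5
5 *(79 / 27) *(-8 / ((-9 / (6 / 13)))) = 6.00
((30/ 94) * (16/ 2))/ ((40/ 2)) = 0.13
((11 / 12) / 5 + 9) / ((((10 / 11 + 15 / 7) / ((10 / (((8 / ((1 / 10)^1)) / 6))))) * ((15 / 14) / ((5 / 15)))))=296989 / 423000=0.70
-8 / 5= -1.60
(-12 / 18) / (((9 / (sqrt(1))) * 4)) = -1 / 54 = -0.02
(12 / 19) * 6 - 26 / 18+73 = 12884 / 171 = 75.35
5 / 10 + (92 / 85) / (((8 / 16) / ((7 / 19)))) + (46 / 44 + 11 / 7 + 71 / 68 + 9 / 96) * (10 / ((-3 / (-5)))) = 381282593 / 5969040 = 63.88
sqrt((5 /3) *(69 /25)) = sqrt(115) /5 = 2.14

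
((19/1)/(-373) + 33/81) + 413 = 4162913/10071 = 413.36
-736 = -736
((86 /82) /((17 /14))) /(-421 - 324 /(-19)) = -11438 /5349475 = -0.00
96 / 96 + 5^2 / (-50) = 1 / 2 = 0.50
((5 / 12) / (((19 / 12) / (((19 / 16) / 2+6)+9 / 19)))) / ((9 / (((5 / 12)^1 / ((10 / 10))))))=107425 / 1247616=0.09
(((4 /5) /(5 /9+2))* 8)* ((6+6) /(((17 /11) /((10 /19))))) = 76032 /7429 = 10.23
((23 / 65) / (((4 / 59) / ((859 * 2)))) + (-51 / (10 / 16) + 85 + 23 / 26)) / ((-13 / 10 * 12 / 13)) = -7475.77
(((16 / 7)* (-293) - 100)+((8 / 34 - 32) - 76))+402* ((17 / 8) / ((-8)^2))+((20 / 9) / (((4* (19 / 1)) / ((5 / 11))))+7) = -49115250169 / 57302784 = -857.12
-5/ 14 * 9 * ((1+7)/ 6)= -30/ 7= -4.29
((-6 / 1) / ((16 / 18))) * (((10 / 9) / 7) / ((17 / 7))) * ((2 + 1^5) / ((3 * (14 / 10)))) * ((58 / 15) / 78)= -145 / 9282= -0.02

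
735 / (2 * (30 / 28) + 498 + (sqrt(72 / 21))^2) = 343 / 235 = 1.46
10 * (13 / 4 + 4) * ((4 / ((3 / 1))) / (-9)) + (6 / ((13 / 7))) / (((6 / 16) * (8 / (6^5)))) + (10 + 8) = 8381.41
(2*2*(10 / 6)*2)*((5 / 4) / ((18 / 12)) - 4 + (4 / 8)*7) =40 / 9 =4.44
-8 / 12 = -2 / 3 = -0.67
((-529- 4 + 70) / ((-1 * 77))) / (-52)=-463 / 4004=-0.12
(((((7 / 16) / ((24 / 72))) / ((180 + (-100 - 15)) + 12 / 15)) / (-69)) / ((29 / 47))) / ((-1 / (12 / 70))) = 3 / 37352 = 0.00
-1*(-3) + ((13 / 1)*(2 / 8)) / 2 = 37 / 8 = 4.62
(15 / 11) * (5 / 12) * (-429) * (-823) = 802425 / 4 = 200606.25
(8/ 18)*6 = 8/ 3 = 2.67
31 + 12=43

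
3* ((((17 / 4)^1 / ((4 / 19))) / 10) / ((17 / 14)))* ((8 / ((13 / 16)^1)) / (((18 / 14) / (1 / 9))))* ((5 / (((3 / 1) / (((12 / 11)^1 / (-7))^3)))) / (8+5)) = -9728 / 4723719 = -0.00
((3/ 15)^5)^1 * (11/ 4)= 11/ 12500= 0.00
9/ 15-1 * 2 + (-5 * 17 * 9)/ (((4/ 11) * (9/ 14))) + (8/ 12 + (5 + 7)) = -97837/ 30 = -3261.23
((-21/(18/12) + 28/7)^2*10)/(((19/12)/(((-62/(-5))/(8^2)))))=2325/19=122.37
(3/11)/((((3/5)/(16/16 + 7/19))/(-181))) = -23530/209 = -112.58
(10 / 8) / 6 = 5 / 24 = 0.21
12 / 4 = 3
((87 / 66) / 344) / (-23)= -29 / 174064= -0.00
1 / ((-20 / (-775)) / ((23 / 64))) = 3565 / 256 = 13.93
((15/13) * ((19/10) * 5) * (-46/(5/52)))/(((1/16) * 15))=-27968/5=-5593.60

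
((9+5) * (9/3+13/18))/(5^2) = 469/225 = 2.08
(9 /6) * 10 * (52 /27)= 260 /9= 28.89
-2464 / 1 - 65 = -2529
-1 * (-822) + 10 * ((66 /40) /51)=27959 /34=822.32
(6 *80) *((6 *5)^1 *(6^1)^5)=111974400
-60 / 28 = -15 / 7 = -2.14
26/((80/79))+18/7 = 28.25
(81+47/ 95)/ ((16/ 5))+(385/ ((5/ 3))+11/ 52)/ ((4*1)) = 329083/ 3952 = 83.27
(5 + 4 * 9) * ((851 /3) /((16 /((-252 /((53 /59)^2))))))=-226999.55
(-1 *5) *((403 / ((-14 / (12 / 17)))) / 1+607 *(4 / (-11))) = 1577650 / 1309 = 1205.23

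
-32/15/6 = -16/45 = -0.36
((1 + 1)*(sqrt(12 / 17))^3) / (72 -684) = -4*sqrt(51) / 14739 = -0.00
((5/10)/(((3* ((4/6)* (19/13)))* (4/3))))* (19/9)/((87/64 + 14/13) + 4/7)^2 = 27559168/920535867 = 0.03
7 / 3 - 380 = -1133 / 3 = -377.67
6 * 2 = 12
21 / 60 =7 / 20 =0.35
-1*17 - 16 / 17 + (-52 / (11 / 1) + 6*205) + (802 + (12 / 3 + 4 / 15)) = 5648143 / 2805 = 2013.60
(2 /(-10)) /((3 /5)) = -1 /3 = -0.33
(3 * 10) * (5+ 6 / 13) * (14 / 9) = 9940 / 39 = 254.87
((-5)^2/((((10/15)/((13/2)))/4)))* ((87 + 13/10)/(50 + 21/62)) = 5337735/3121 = 1710.26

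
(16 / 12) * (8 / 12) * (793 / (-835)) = -6344 / 7515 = -0.84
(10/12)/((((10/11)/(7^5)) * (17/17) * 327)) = 184877/3924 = 47.11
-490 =-490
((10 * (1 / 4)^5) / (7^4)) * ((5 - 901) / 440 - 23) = -1377 / 13522432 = -0.00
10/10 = 1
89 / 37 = 2.41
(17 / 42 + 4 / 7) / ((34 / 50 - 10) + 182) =1025 / 181314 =0.01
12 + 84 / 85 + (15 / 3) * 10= 5354 / 85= 62.99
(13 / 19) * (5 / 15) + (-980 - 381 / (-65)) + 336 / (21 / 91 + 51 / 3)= -7072181 / 7410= -954.41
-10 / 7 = -1.43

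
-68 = -68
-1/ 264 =-0.00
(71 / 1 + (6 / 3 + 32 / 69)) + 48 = 8381 / 69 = 121.46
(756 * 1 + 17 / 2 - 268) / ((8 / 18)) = 8937 / 8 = 1117.12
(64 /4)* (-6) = -96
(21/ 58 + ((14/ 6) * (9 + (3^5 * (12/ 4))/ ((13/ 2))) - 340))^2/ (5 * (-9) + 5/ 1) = -81.07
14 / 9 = 1.56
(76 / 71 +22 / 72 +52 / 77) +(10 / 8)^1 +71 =3655847 / 49203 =74.30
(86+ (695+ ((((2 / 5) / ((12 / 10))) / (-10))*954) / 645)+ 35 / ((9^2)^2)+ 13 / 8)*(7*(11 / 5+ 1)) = 618195503954 / 35265375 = 17529.82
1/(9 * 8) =1/72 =0.01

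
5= 5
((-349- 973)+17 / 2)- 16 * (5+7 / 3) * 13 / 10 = -43981 / 30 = -1466.03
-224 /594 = -112 /297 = -0.38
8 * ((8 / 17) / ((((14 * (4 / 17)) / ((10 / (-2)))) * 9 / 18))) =-11.43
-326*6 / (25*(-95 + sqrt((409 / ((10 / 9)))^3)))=-43200216*sqrt(4090) / 249338226205 - 7432800 / 49867645241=-0.01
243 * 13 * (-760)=-2400840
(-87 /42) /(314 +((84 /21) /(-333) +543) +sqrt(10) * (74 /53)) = -7741282900401 /3202625691562094 +6306146541 * sqrt(10) /1601312845781047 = -0.00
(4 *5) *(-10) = -200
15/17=0.88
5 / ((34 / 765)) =112.50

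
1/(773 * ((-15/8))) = -8/11595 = -0.00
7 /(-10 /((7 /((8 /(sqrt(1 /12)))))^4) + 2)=-16807 /5893438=-0.00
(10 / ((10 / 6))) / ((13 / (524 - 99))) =2550 / 13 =196.15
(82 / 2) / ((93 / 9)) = 123 / 31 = 3.97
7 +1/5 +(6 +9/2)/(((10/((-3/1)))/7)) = -297/20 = -14.85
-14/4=-7/2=-3.50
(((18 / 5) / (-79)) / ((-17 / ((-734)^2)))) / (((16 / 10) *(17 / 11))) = 13334211 / 22831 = 584.04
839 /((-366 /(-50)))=114.62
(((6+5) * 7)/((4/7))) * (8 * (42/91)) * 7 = 45276/13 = 3482.77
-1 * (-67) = 67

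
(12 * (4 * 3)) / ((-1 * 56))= -18 / 7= -2.57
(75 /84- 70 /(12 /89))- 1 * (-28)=-490.27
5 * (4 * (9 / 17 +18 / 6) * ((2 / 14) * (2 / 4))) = 600 / 119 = 5.04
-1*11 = -11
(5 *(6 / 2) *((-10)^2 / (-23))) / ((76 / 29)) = -10875 / 437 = -24.89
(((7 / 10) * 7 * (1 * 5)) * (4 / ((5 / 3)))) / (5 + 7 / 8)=2352 / 235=10.01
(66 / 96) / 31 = 11 / 496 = 0.02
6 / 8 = 3 / 4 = 0.75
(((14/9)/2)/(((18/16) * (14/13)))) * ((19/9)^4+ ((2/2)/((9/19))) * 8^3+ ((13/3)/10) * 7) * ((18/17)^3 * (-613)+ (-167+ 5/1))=-101605212873164/161170965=-630418.84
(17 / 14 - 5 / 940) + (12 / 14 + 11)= 17195 / 1316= 13.07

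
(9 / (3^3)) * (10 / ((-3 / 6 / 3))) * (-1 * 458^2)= 4195280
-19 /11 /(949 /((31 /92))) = -589 /960388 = -0.00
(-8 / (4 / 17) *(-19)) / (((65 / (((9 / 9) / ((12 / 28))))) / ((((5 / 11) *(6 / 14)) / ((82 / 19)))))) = 6137 / 5863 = 1.05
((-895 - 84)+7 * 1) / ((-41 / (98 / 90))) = 5292 / 205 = 25.81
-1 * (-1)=1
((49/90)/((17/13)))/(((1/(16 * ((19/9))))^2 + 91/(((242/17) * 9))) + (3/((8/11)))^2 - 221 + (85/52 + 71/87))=-1342713404032/647660940586735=-0.00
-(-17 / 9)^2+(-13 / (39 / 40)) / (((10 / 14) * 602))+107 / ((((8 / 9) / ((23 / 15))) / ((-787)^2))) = 15927066520541 / 139320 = 114320029.58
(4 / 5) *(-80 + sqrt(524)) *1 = -64 + 8 *sqrt(131) / 5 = -45.69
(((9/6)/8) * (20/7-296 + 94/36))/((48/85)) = -3111595/32256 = -96.47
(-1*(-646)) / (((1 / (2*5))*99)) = 6460 / 99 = 65.25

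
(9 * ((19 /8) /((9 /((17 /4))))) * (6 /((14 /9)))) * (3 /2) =26163 /448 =58.40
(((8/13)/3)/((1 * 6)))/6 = 2/351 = 0.01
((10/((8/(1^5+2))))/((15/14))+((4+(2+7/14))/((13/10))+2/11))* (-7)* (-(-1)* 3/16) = -11.39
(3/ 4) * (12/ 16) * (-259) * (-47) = 109557/ 16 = 6847.31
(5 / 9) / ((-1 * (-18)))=0.03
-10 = -10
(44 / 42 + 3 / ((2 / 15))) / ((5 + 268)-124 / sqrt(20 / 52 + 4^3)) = 1978* sqrt(1209) / 14040845 + 26703 / 308590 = 0.09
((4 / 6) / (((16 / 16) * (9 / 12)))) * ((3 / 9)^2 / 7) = 8 / 567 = 0.01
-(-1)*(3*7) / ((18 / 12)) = 14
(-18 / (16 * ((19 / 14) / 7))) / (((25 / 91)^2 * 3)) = -1217307 / 47500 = -25.63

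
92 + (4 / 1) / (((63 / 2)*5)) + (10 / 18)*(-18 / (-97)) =2814986 / 30555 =92.13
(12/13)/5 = 12/65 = 0.18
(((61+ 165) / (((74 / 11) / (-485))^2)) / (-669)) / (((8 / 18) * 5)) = -1929738855 / 2442296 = -790.13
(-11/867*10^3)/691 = -11000/599097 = -0.02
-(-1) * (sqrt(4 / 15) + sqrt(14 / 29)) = 2 * sqrt(15) / 15 + sqrt(406) / 29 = 1.21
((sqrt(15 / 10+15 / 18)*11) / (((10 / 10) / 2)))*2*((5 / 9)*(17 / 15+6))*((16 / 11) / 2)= 3424*sqrt(21) / 81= 193.71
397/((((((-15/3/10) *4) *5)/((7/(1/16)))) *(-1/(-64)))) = -284569.60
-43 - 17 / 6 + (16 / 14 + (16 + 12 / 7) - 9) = -1511 / 42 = -35.98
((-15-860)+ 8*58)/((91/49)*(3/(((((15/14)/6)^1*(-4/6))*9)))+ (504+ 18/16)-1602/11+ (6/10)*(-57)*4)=-1.89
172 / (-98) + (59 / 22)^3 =9147843 / 521752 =17.53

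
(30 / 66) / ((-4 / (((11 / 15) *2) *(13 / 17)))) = -13 / 102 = -0.13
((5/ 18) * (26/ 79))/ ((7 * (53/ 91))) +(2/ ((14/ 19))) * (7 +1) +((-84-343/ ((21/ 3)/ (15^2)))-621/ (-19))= -55403770561/ 5011839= -11054.58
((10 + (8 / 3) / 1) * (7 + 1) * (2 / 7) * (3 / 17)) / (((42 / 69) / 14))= 13984 / 119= 117.51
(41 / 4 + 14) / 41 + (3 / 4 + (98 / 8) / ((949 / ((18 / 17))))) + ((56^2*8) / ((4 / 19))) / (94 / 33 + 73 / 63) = 109255085468591 / 3673709962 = 29739.71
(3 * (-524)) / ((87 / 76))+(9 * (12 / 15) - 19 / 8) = -1587363 / 1160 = -1368.42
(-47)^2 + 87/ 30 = 22119/ 10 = 2211.90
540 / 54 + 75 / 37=445 / 37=12.03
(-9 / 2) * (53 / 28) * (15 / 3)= -2385 / 56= -42.59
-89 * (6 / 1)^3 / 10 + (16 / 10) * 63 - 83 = -9523 / 5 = -1904.60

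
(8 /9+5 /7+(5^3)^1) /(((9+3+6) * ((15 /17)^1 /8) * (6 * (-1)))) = -271184 /25515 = -10.63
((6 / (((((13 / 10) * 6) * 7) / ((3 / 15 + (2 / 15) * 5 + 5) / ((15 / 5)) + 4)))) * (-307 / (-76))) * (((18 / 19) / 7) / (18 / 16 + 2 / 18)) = 5923872 / 20466173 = 0.29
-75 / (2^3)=-75 / 8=-9.38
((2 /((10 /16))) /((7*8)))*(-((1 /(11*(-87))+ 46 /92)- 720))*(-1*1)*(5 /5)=-275425 /6699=-41.11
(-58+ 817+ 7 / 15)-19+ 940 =25207 / 15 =1680.47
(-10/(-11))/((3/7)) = 70/33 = 2.12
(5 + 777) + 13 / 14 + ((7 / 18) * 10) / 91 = 782.97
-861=-861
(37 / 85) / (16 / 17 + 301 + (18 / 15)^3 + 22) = 925 / 692047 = 0.00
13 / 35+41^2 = 58848 / 35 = 1681.37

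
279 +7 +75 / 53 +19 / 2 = 31473 / 106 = 296.92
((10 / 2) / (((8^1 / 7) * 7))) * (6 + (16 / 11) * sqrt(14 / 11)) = 10 * sqrt(154) / 121 + 15 / 4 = 4.78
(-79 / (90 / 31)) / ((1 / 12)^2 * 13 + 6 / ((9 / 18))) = -19592 / 8705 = -2.25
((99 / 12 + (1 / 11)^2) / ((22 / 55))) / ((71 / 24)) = 59955 / 8591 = 6.98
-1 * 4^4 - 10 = -266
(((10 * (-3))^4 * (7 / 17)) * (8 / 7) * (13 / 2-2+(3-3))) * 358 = 10439280000 / 17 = 614075294.12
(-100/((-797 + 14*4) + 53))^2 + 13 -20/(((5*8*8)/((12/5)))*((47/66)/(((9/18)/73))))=13.02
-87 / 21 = -29 / 7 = -4.14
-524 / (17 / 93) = -48732 / 17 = -2866.59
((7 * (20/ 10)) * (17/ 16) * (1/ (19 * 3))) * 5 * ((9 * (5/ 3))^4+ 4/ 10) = 30122113/ 456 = 66057.27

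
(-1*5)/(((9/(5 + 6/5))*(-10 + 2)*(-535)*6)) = -31/231120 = -0.00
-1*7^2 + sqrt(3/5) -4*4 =-65 + sqrt(15)/5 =-64.23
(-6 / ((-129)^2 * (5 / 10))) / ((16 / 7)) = -7 / 22188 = -0.00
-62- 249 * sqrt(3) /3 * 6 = -498 * sqrt(3)- 62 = -924.56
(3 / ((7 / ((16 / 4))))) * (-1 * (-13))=156 / 7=22.29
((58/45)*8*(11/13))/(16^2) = 319/9360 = 0.03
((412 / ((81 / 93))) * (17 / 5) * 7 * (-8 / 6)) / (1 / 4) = -60044.17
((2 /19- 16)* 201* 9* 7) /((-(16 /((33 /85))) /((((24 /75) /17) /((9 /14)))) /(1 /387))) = 10906126 /29514125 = 0.37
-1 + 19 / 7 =12 / 7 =1.71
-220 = -220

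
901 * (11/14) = 9911/14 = 707.93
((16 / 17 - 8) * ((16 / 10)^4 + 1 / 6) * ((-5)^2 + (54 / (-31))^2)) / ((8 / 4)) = -1357880282 / 2042125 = -664.93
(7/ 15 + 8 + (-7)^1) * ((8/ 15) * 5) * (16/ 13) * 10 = 5632/ 117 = 48.14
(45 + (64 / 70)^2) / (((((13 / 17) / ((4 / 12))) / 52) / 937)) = 3577589684 / 3675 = 973493.79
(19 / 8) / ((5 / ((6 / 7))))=57 / 140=0.41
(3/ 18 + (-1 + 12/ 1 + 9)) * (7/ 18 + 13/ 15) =13673/ 540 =25.32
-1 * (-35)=35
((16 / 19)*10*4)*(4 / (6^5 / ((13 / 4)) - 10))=16640 / 294253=0.06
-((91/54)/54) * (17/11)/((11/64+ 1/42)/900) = -17326400/78111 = -221.82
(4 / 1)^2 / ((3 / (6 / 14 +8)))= 44.95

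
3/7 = 0.43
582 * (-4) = -2328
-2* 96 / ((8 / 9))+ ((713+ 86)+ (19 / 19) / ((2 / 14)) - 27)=563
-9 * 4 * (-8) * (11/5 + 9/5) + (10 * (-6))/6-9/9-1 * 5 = 1136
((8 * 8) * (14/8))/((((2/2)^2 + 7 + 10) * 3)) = 56/27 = 2.07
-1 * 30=-30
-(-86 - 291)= 377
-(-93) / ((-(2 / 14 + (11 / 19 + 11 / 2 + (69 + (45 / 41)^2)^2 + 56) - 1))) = -69903675618 / 3750680434021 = -0.02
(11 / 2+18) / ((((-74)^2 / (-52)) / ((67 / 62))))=-40937 / 169756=-0.24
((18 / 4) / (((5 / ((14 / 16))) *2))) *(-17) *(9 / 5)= -9639 / 800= -12.05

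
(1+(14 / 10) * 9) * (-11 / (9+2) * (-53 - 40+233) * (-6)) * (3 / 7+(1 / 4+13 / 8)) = 26316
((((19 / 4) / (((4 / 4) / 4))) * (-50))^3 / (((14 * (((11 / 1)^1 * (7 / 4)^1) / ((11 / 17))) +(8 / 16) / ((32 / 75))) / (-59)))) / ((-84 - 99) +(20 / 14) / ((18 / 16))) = -203959224000000 / 306043219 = -666439.28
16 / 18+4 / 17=172 / 153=1.12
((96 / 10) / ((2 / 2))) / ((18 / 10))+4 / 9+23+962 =8917 / 9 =990.78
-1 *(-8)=8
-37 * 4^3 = -2368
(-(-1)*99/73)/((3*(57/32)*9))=352/12483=0.03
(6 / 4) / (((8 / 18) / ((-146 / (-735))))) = 657 / 980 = 0.67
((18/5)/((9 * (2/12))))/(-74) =-6/185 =-0.03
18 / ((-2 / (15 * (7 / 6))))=-315 / 2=-157.50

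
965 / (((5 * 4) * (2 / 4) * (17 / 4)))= 386 / 17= 22.71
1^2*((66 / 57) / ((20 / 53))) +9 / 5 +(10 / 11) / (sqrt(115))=2*sqrt(115) / 253 +185 / 38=4.95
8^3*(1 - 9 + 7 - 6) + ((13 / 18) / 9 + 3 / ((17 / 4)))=-9868171 / 2754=-3583.21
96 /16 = 6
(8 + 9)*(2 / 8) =17 / 4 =4.25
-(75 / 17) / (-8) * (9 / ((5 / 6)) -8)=105 / 68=1.54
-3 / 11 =-0.27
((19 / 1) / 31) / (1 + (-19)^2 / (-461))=2.83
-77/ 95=-0.81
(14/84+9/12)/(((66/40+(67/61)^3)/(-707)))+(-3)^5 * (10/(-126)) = -56313311930/283618293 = -198.55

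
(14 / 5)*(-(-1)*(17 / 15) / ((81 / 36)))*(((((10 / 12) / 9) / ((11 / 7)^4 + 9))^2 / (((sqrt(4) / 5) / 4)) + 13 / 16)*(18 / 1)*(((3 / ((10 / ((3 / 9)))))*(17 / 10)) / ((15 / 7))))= 352867624684547 / 215539101562500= 1.64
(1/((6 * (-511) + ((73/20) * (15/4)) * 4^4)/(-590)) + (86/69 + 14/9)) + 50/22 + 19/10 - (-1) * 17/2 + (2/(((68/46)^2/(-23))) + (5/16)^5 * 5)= -1739737036858967/251856782622720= -6.91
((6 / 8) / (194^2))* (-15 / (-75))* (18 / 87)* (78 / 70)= 351 / 382005400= 0.00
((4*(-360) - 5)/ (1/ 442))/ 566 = -319345/ 283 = -1128.43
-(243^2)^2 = -3486784401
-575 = -575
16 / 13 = 1.23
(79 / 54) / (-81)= -79 / 4374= -0.02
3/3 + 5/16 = 1.31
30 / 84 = 5 / 14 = 0.36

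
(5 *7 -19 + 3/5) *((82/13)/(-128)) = -3403/4160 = -0.82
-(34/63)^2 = -1156/3969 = -0.29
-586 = -586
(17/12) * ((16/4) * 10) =170/3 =56.67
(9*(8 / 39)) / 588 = 2 / 637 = 0.00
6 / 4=3 / 2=1.50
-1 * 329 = -329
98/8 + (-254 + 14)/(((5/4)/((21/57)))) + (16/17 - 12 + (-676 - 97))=-1088569/1292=-842.55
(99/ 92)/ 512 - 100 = -4710301/ 47104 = -100.00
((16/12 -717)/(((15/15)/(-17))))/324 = 36499/972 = 37.55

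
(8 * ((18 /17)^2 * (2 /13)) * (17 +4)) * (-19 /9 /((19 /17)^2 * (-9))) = 1344 /247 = 5.44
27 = 27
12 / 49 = 0.24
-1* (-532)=532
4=4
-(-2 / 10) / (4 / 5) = 1 / 4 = 0.25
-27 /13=-2.08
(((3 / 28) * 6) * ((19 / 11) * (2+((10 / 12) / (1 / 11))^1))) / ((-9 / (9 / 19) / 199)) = -39999 / 308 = -129.87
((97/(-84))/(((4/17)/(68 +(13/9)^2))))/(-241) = 1337339/937008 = 1.43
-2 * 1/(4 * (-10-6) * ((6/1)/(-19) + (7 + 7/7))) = 19/4672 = 0.00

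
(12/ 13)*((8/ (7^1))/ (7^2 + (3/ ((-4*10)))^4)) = 245760000/ 11415047371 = 0.02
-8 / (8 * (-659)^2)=-1 / 434281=-0.00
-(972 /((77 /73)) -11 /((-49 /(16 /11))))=-496868 /539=-921.83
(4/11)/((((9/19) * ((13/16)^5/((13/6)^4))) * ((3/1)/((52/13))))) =19922944/312741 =63.70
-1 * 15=-15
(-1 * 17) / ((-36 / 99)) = 187 / 4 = 46.75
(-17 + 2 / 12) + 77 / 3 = 53 / 6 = 8.83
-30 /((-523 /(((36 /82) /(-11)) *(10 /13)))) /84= -450 /21464443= -0.00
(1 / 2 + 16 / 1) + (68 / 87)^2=259025 / 15138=17.11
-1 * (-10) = 10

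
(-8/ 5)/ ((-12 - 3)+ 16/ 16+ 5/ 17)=136/ 1165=0.12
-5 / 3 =-1.67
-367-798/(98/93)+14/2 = -7821/7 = -1117.29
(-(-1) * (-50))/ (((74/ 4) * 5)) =-20/ 37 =-0.54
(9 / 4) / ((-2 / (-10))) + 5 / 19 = 875 / 76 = 11.51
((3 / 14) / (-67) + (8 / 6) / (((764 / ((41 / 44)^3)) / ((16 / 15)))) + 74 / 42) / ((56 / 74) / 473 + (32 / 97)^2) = 80786260944212123 / 5068352783522160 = 15.94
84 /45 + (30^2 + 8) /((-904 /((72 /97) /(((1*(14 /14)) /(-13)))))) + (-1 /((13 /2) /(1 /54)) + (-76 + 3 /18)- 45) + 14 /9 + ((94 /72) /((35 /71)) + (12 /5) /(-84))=-56610377623 /538623540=-105.10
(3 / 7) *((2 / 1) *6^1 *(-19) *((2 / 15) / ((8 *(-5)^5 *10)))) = 57 / 1093750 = 0.00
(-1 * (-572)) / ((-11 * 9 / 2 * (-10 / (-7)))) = -364 / 45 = -8.09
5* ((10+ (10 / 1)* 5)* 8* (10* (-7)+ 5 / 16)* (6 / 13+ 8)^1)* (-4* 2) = 11321538.46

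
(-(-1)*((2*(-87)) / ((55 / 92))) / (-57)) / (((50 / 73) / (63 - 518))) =-17723524 / 5225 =-3392.06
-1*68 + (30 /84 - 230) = -4167 /14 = -297.64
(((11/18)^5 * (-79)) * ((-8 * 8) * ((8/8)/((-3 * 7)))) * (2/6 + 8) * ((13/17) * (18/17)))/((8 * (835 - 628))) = -4134984425/49454836578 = -0.08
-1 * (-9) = 9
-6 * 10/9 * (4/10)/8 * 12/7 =-4/7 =-0.57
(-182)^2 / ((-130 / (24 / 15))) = -10192 / 25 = -407.68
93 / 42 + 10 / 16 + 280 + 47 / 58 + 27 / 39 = 6003027 / 21112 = 284.34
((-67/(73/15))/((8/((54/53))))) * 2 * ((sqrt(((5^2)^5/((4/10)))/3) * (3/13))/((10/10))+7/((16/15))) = -84796875 * sqrt(30)/201188 - 2849175/123808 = -2331.56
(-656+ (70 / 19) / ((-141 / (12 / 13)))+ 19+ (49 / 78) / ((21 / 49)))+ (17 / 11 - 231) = -1988302973 / 2298582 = -865.01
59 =59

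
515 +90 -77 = 528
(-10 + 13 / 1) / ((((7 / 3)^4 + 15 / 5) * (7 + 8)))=81 / 13220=0.01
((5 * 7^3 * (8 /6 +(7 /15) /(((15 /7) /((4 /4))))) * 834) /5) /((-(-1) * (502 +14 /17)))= 282867641 /320550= 882.44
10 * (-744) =-7440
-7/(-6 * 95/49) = 343/570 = 0.60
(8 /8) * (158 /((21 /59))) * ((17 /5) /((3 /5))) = 158474 /63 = 2515.46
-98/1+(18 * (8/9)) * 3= -50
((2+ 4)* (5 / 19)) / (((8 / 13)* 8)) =195 / 608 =0.32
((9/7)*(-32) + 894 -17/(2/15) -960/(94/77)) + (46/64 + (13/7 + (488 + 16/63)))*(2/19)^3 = -4911109499/81237996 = -60.45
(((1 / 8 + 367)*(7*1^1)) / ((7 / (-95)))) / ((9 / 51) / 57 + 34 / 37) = -1111502755 / 29384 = -37826.80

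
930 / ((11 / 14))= 13020 / 11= 1183.64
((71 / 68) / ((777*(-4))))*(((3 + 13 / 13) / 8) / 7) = -71 / 2958816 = -0.00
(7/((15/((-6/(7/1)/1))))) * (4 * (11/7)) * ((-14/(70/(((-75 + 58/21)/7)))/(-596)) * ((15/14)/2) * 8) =66748/1788745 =0.04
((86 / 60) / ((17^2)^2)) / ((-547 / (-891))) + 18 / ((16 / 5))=10279398159 / 1827439480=5.63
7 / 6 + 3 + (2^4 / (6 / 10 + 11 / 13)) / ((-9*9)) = 30685 / 7614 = 4.03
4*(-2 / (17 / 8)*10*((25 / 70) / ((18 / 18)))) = -1600 / 119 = -13.45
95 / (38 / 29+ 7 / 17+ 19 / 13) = 608855 / 20404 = 29.84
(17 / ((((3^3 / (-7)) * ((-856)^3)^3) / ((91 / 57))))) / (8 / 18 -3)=-10829 / 970482768206526008558320877568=-0.00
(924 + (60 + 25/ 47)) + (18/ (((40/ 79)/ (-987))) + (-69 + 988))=-31193259/ 940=-33184.32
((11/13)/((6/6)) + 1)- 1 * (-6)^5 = 101112/13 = 7777.85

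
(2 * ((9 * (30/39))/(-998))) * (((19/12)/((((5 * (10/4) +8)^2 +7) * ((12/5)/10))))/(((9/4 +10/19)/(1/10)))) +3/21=2339079363/16374439991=0.14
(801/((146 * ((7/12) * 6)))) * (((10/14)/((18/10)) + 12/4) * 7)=19046/511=37.27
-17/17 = -1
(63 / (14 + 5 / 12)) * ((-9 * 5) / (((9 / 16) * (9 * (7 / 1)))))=-960 / 173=-5.55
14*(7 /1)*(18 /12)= 147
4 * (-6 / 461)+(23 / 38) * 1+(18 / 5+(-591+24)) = -49299751 / 87590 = -562.85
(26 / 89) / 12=13 / 534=0.02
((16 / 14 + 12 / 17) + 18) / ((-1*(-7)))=2362 / 833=2.84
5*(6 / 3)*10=100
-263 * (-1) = 263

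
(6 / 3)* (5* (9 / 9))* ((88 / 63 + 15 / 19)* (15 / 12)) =65425 / 2394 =27.33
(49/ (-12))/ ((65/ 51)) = -833/ 260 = -3.20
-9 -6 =-15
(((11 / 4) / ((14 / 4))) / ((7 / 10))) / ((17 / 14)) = 110 / 119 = 0.92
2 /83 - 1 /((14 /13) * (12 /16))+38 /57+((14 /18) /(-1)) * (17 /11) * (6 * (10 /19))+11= 2424991 /364287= 6.66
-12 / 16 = -3 / 4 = -0.75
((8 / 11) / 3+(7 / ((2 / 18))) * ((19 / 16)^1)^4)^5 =1474152449733207426912059196402975356893007 / 47311787058465621301391857287168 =31158249167.62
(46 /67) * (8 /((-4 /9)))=-828 /67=-12.36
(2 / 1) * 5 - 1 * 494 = -484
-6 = -6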